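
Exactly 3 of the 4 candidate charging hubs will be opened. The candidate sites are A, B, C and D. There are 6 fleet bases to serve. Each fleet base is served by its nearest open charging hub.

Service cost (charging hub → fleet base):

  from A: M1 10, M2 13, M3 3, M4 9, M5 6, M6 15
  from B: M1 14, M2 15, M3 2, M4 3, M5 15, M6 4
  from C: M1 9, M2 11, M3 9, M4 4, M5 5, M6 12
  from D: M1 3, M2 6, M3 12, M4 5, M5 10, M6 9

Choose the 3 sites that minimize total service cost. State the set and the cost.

Choose B, C and D; total service cost 23.

With exactly 3 open, each fleet base uses its cheapest among the chosen.
{B, C, D}: M1→D 3, M2→D 6, M3→B 2, M4→B 3, M5→C 5, M6→B 4. Service cost 23.
{A, B, D}: service cost 24
{A, C, D}: service cost 30
Among all 4 size-3 choices, {B, C, D} is lowest.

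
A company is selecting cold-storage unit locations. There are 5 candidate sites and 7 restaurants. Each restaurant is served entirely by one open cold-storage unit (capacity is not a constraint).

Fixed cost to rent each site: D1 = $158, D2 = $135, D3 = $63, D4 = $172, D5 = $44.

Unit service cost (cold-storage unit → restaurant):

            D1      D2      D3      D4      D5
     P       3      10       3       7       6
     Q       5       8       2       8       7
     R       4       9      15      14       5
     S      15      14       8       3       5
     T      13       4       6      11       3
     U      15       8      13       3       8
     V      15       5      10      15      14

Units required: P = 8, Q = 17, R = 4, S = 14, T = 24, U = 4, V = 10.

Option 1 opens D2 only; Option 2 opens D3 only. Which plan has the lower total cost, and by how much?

Option 1: {D2}: P→D2 10·8=80, Q→D2 8·17=136, R→D2 9·4=36, S→D2 14·14=196, T→D2 4·24=96, U→D2 8·4=32, V→D2 5·10=50. Service 626; fixed 135; total 761.
Option 2: {D3}: P→D3 3·8=24, Q→D3 2·17=34, R→D3 15·4=60, S→D3 8·14=112, T→D3 6·24=144, U→D3 13·4=52, V→D3 10·10=100. Service 526; fixed 63; total 589.
Difference: |761 − 589| = 172.

Option 2 is cheaper by 172.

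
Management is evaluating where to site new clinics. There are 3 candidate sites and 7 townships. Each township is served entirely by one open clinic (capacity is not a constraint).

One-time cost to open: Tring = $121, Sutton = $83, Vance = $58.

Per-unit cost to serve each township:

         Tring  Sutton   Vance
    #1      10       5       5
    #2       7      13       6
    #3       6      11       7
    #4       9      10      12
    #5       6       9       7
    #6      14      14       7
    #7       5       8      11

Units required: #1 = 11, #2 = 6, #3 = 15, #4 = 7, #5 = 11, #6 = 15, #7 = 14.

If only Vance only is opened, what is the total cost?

Each township is assigned to its cheapest site among the open ones.
{Vance}: #1→Vance 5·11=55, #2→Vance 6·6=36, #3→Vance 7·15=105, #4→Vance 12·7=84, #5→Vance 7·11=77, #6→Vance 7·15=105, #7→Vance 11·14=154. Service 616; fixed 58; total 674.

Total cost: 674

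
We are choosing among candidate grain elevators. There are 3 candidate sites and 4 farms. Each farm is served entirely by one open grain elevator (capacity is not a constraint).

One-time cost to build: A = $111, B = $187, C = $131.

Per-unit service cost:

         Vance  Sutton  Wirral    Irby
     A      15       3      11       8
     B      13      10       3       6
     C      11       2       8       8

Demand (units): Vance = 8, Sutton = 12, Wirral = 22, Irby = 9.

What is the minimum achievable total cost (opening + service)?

Minimum total cost: 491

For any fixed open set, each farm goes to its cheapest open site; total = fixed + service.
{C}: Vance→C 11·8=88, Sutton→C 2·12=24, Wirral→C 8·22=176, Irby→C 8·9=72. Service 360; fixed 131; total 491.
{B}: service 344 + fixed 187 = 531
{B, C}: service 232 + fixed 318 = 550
{A, B, C}: service 232 + fixed 429 = 661
(All 7 nonempty subsets were checked; C only is lowest.)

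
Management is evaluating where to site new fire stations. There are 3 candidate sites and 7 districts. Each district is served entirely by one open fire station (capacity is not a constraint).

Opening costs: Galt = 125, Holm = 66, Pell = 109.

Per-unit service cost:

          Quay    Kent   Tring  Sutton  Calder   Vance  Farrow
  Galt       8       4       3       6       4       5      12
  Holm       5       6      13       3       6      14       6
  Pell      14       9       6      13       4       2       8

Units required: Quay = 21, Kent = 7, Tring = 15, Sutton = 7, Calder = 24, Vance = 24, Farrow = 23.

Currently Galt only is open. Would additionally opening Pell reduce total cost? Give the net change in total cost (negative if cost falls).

Current service cost with {Galt}: 775.
Adding Pell: each district re-picks its cheapest; new service cost 611, saving 164.
Extra fixed cost: 109. Net change = 109 − 164 = -55.
(Totals: 900 → 845.)

Yes — net change −55 (cost falls by 55).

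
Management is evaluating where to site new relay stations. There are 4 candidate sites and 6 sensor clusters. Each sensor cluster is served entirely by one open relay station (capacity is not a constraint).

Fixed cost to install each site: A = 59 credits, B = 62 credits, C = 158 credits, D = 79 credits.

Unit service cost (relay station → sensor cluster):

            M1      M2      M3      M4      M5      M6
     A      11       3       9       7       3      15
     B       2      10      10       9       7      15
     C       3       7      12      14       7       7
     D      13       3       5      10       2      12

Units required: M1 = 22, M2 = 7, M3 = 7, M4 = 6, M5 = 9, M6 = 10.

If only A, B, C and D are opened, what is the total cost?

Total cost: 588

Each sensor cluster is assigned to its cheapest site among the open ones.
{A, B, C, D}: M1→B 2·22=44, M2→A 3·7=21, M3→D 5·7=35, M4→A 7·6=42, M5→D 2·9=18, M6→C 7·10=70. Service 230; fixed 358; total 588.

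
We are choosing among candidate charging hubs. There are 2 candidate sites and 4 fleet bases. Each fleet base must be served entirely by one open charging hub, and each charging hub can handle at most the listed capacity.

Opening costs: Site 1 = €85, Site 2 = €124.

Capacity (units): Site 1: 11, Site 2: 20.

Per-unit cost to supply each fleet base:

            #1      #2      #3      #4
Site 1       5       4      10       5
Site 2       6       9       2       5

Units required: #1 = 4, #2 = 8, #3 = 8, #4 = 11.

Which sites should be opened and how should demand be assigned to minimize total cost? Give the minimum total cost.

Open {Site 1, Site 2}: #1→Site 2 6·4=24, #2→Site 2 9·8=72, #3→Site 2 2·8=16, #4→Site 1 5·11=55.
Loads: Site 1 carries 11/11, Site 2 carries 20/20. Service 167; fixed 209; total 376.

Minimum total cost: 376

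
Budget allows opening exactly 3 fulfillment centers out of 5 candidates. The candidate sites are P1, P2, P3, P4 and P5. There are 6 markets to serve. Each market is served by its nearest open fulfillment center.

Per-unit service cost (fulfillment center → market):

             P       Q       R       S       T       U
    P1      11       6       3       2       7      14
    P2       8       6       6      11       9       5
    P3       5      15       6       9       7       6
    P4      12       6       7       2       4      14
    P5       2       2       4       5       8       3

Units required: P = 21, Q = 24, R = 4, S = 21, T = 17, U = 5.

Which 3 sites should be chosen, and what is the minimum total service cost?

Choose P1, P4 and P5; total service cost 227.

With exactly 3 open, each market uses its cheapest among the chosen.
{P1, P4, P5}: P→P5 2·21=42, Q→P5 2·24=48, R→P1 3·4=12, S→P1 2·21=42, T→P4 4·17=68, U→P5 3·5=15. Service cost 227.
{P2, P4, P5}: service cost 231
{P3, P4, P5}: service cost 231
Among all 10 size-3 choices, {P1, P4, P5} is lowest.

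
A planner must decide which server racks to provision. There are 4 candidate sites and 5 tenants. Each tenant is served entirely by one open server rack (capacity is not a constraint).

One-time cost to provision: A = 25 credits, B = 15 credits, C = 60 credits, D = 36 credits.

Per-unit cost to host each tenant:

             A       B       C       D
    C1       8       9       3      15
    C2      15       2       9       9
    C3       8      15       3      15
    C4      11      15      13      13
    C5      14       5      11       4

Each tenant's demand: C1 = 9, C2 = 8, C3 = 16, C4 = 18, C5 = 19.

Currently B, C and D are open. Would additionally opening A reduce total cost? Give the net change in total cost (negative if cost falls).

Yes — net change −11 (cost falls by 11).

Current service cost with {B, C, D}: 401.
Adding A: each tenant re-picks its cheapest; new service cost 365, saving 36.
Extra fixed cost: 25. Net change = 25 − 36 = -11.
(Totals: 512 → 501.)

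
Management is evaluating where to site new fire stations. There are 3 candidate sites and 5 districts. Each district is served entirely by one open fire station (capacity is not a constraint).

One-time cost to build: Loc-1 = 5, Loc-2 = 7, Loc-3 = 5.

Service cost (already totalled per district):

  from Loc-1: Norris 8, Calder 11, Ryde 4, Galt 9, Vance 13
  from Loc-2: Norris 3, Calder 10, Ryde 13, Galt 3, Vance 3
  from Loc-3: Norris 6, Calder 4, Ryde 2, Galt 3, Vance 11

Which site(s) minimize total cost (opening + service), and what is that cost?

For any fixed open set, each district goes to its cheapest open site; total = fixed + service.
{Loc-2, Loc-3}: Norris→Loc-2 3, Calder→Loc-3 4, Ryde→Loc-3 2, Galt→Loc-2 3, Vance→Loc-2 3. Service 15; fixed 12; total 27.
{Loc-3}: service 26 + fixed 5 = 31
{Loc-1, Loc-2, Loc-3}: service 15 + fixed 17 = 32
{Loc-1}: service 45 + fixed 5 = 50
(All 7 nonempty subsets were checked; Loc-2 and Loc-3 is lowest.)

Open Loc-2 and Loc-3; minimum total cost 27.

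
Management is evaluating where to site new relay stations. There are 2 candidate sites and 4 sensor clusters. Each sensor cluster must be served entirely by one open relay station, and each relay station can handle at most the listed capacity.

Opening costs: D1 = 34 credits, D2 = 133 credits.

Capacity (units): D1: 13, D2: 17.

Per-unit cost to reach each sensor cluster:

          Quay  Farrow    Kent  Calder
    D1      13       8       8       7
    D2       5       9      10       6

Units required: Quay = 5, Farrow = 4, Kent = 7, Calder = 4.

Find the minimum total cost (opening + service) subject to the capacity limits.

Open {D1, D2}: Quay→D2 5·5=25, Farrow→D1 8·4=32, Kent→D1 8·7=56, Calder→D2 6·4=24.
Loads: D1 carries 11/13, D2 carries 9/17. Service 137; fixed 167; total 304.
Next best feasible plan costs 308.

Minimum total cost: 304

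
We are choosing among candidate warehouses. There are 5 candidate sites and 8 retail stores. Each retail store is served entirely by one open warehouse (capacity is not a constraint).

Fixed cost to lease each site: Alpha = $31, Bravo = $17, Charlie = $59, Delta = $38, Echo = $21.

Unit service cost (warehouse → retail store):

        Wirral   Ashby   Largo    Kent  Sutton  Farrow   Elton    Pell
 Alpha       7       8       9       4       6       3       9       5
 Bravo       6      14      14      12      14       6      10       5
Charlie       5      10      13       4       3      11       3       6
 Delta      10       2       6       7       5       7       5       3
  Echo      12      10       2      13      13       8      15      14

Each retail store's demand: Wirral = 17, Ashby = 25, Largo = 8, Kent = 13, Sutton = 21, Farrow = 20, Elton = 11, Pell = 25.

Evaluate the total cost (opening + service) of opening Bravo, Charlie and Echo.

Total cost: 841

Each retail store is assigned to its cheapest site among the open ones.
{Bravo, Charlie, Echo}: Wirral→Charlie 5·17=85, Ashby→Charlie 10·25=250, Largo→Echo 2·8=16, Kent→Charlie 4·13=52, Sutton→Charlie 3·21=63, Farrow→Bravo 6·20=120, Elton→Charlie 3·11=33, Pell→Bravo 5·25=125. Service 744; fixed 97; total 841.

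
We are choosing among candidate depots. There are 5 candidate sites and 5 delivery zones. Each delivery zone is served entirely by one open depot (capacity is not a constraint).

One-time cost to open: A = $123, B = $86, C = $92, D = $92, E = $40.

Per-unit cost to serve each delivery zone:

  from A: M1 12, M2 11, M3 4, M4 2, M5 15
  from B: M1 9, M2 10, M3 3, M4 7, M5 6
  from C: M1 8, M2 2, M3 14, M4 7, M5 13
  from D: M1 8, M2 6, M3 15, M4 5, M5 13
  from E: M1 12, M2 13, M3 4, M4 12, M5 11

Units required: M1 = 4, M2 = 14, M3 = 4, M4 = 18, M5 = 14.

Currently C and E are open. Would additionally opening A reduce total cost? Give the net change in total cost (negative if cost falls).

No — net change +33 (cost rises by 33).

Current service cost with {C, E}: 356.
Adding A: each delivery zone re-picks its cheapest; new service cost 266, saving 90.
Extra fixed cost: 123. Net change = 123 − 90 = 33.
(Totals: 488 → 521.)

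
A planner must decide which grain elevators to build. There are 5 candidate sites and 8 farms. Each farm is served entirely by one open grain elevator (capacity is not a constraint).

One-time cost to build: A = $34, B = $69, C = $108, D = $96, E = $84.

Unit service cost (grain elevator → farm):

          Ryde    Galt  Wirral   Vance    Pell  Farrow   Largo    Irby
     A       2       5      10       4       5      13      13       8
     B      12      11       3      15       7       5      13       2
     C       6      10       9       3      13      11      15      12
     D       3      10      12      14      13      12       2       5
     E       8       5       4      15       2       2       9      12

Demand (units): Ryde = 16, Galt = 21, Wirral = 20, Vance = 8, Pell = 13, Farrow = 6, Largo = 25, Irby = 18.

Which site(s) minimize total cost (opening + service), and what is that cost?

Open A, B and D; minimum total cost 609.

For any fixed open set, each farm goes to its cheapest open site; total = fixed + service.
{A, B, D}: Ryde→A 2·16=32, Galt→A 5·21=105, Wirral→B 3·20=60, Vance→A 4·8=32, Pell→A 5·13=65, Farrow→B 5·6=30, Largo→D 2·25=50, Irby→B 2·18=36. Service 410; fixed 199; total 609.
{A, B, D, E}: Ryde→A 2·16=32, Galt→A 5·21=105, Wirral→B 3·20=60, Vance→A 4·8=32, Pell→E 2·13=26, Farrow→E 2·6=12, Largo→D 2·25=50, Irby→B 2·18=36. Service 353; fixed 283; total 636.
{A, D, E}: Ryde→A 2·16=32, Galt→A 5·21=105, Wirral→E 4·20=80, Vance→A 4·8=32, Pell→E 2·13=26, Farrow→E 2·6=12, Largo→D 2·25=50, Irby→D 5·18=90. Service 427; fixed 214; total 641.
{A, B, C, D, E}: service 345 + fixed 391 = 736
No other subset beats 609.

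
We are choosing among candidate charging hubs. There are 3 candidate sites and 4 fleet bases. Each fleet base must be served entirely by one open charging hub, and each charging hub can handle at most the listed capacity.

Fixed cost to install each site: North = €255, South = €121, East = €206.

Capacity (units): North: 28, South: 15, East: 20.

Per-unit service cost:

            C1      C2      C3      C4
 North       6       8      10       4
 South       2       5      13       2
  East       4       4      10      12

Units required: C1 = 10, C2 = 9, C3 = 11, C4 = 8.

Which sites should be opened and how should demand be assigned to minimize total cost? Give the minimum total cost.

Minimum total cost: 610

Open {North, South}: C1→South 2·10=20, C2→North 8·9=72, C3→North 10·11=110, C4→North 4·8=32.
Loads: North carries 28/28, South carries 10/15. Service 234; fixed 376; total 610.
Next best feasible plan costs 679.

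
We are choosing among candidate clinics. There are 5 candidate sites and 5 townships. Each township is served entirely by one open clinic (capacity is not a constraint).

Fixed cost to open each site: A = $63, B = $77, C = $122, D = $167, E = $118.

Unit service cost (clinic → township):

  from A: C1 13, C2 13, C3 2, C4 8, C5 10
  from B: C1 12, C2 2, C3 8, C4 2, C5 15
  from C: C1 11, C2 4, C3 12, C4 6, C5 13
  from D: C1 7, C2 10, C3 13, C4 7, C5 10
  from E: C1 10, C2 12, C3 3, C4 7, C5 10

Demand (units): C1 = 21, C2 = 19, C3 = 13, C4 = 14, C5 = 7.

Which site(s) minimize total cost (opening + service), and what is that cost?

For any fixed open set, each township goes to its cheapest open site; total = fixed + service.
{A, B}: C1→B 12·21=252, C2→B 2·19=38, C3→A 2·13=26, C4→B 2·14=28, C5→A 10·7=70. Service 414; fixed 140; total 554.
{B, E}: service 385 + fixed 195 = 580
{B}: service 527 + fixed 77 = 604
{A, B, C, D, E}: service 309 + fixed 547 = 856
No other subset beats 554.

Open A and B; minimum total cost 554.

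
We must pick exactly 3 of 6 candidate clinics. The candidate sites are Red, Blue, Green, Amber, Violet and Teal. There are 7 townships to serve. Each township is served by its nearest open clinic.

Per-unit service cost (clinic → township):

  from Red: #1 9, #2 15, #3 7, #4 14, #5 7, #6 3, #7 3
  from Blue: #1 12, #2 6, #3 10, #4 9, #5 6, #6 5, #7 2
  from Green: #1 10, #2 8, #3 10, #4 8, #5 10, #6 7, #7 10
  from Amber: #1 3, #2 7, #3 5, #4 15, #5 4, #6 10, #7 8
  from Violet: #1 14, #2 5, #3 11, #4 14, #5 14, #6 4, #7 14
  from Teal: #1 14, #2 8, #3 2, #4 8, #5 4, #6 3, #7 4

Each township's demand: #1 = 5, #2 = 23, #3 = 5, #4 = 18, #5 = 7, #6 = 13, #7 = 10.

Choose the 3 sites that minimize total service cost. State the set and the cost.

With exactly 3 open, each township uses its cheapest among the chosen.
{Amber, Violet, Teal}: #1→Amber 3·5=15, #2→Violet 5·23=115, #3→Teal 2·5=10, #4→Teal 8·18=144, #5→Amber 4·7=28, #6→Teal 3·13=39, #7→Teal 4·10=40. Service cost 391.
{Blue, Amber, Teal}: service cost 394
{Red, Violet, Teal}: service cost 411
Among all 20 size-3 choices, {Amber, Violet, Teal} is lowest.

Choose Amber, Violet and Teal; total service cost 391.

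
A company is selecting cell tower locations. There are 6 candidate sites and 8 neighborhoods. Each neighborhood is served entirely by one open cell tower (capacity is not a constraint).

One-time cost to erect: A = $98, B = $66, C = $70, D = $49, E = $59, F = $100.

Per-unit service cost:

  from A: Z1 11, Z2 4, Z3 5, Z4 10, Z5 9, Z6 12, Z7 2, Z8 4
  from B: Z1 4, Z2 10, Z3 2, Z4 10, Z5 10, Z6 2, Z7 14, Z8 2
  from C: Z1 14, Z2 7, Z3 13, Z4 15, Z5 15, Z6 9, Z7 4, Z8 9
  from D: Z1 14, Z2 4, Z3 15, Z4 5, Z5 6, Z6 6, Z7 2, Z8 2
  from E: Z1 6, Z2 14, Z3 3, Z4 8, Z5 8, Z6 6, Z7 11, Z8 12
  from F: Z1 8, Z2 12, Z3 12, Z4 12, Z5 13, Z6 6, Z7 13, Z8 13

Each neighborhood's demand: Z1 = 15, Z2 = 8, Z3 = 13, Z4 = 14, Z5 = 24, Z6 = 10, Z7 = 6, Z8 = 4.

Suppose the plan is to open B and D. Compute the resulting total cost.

Each neighborhood is assigned to its cheapest site among the open ones.
{B, D}: Z1→B 4·15=60, Z2→D 4·8=32, Z3→B 2·13=26, Z4→D 5·14=70, Z5→D 6·24=144, Z6→B 2·10=20, Z7→D 2·6=12, Z8→B 2·4=8. Service 372; fixed 115; total 487.

Total cost: 487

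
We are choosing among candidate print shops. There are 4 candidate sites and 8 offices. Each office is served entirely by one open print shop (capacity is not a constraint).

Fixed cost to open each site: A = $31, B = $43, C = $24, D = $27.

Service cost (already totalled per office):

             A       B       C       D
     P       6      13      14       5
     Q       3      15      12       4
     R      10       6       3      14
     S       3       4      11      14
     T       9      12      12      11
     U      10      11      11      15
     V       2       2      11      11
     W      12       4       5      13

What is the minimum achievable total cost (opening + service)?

Minimum total cost: 86

For any fixed open set, each office goes to its cheapest open site; total = fixed + service.
{A}: P→A 6, Q→A 3, R→A 10, S→A 3, T→A 9, U→A 10, V→A 2, W→A 12. Service 55; fixed 31; total 86.
{A, C}: service 41 + fixed 55 = 96
{C}: service 79 + fixed 24 = 103
{A, B, C, D}: service 39 + fixed 125 = 164
No other subset beats 86.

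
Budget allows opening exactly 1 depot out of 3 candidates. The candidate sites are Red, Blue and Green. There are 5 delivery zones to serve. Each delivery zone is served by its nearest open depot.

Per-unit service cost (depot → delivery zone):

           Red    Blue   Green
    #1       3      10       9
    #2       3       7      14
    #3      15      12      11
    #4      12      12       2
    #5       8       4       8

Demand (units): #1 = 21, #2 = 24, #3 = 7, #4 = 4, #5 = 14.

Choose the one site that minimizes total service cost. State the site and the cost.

Choose Red only; total service cost 400.

With exactly 1 open, each delivery zone uses its cheapest among the chosen.
{Red}: #1→Red 3·21=63, #2→Red 3·24=72, #3→Red 15·7=105, #4→Red 12·4=48, #5→Red 8·14=112. Service cost 400.
{Blue}: service cost 566
{Green}: service cost 722
Among all 3 size-1 choices, {Red} is lowest.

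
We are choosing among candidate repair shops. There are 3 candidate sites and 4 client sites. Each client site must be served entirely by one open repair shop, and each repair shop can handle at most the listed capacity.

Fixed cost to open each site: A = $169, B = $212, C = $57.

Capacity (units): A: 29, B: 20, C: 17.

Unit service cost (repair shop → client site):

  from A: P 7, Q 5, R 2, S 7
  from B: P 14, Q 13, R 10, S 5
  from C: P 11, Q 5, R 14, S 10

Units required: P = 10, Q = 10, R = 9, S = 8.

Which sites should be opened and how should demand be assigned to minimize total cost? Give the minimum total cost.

Minimum total cost: 420

Open {A, C}: P→A 7·10=70, Q→C 5·10=50, R→A 2·9=18, S→A 7·8=56.
Loads: A carries 27/29, C carries 10/17. Service 194; fixed 226; total 420.
Next best feasible plan costs 444.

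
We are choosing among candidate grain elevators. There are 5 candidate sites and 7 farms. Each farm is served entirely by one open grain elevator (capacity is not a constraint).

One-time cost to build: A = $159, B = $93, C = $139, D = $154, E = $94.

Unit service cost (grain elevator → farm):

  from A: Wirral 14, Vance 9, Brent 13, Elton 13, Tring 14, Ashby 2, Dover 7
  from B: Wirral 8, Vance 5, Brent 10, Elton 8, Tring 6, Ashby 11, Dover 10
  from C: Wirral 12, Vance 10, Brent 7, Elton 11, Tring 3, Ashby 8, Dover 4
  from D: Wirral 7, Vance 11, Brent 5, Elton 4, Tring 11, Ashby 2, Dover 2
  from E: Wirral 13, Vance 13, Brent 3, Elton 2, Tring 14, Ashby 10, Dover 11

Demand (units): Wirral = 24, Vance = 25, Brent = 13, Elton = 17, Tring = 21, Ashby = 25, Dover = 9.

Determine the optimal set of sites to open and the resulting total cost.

For any fixed open set, each farm goes to its cheapest open site; total = fixed + service.
{B, D}: Wirral→D 7·24=168, Vance→B 5·25=125, Brent→D 5·13=65, Elton→D 4·17=68, Tring→B 6·21=126, Ashby→D 2·25=50, Dover→D 2·9=18. Service 620; fixed 247; total 867.
{B, D, E}: service 560 + fixed 341 = 901
{B, C, D}: service 557 + fixed 386 = 943
{A, B, C, D, E}: Wirral→D 7·24=168, Vance→B 5·25=125, Brent→E 3·13=39, Elton→E 2·17=34, Tring→C 3·21=63, Ashby→A 2·25=50, Dover→D 2·9=18. Service 497; fixed 639; total 1136.
No other subset beats 867.

Open B and D; minimum total cost 867.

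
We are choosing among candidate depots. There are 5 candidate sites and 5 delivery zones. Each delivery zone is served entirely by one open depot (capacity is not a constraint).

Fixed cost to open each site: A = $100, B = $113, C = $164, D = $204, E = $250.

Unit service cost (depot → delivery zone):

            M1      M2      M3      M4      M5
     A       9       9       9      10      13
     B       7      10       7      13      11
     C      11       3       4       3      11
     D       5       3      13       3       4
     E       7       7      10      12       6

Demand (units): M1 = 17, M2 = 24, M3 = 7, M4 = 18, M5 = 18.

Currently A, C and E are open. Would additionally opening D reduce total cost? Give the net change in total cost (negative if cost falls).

No — net change +134 (cost rises by 134).

Current service cost with {A, C, E}: 381.
Adding D: each delivery zone re-picks its cheapest; new service cost 311, saving 70.
Extra fixed cost: 204. Net change = 204 − 70 = 134.
(Totals: 895 → 1029.)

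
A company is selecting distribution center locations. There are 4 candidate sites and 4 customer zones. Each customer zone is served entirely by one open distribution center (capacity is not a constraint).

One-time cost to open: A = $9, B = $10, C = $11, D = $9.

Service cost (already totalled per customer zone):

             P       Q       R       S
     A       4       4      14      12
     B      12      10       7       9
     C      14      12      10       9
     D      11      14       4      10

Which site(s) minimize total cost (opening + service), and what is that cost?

For any fixed open set, each customer zone goes to its cheapest open site; total = fixed + service.
{A, D}: P→A 4, Q→A 4, R→D 4, S→D 10. Service 22; fixed 18; total 40.
{A}: P→A 4, Q→A 4, R→A 14, S→A 12. Service 34; fixed 9; total 43.
{A, B}: service 24 + fixed 19 = 43
{A, B, C, D}: service 21 + fixed 39 = 60
No other subset beats 40.

Open A and D; minimum total cost 40.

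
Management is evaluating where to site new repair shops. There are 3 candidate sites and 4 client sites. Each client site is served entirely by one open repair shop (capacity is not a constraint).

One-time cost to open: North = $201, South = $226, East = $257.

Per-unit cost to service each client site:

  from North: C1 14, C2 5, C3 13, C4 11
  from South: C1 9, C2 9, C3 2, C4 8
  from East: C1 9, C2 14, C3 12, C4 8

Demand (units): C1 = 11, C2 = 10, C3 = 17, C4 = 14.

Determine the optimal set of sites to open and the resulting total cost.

Open South only; minimum total cost 561.

For any fixed open set, each client site goes to its cheapest open site; total = fixed + service.
{South}: C1→South 9·11=99, C2→South 9·10=90, C3→South 2·17=34, C4→South 8·14=112. Service 335; fixed 226; total 561.
{North, South}: C1→South 9·11=99, C2→North 5·10=50, C3→South 2·17=34, C4→South 8·14=112. Service 295; fixed 427; total 722.
{North}: C1→North 14·11=154, C2→North 5·10=50, C3→North 13·17=221, C4→North 11·14=154. Service 579; fixed 201; total 780.
{North, South, East}: C1→South 9·11=99, C2→North 5·10=50, C3→South 2·17=34, C4→South 8·14=112. Service 295; fixed 684; total 979.
No other subset beats 561.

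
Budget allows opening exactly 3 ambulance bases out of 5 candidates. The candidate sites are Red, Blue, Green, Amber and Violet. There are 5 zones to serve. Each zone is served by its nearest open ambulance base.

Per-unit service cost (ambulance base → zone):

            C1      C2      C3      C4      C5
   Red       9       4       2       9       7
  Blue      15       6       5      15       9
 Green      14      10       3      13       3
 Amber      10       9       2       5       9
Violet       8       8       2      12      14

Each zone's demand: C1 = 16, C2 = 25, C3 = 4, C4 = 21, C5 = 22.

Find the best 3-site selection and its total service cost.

With exactly 3 open, each zone uses its cheapest among the chosen.
{Red, Green, Amber}: C1→Red 9·16=144, C2→Red 4·25=100, C3→Red 2·4=8, C4→Amber 5·21=105, C5→Green 3·22=66. Service cost 423.
{Blue, Green, Amber}: service cost 489
{Red, Green, Violet}: service cost 491
Among all 10 size-3 choices, {Red, Green, Amber} is lowest.

Choose Red, Green and Amber; total service cost 423.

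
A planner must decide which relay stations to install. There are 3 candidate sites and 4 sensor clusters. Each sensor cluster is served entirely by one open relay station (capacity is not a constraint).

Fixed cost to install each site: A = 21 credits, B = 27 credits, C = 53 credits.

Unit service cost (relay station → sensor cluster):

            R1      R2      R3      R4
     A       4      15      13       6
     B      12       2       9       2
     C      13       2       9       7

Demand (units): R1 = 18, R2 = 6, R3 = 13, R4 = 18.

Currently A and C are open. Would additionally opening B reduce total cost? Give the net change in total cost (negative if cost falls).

Yes — net change −45 (cost falls by 45).

Current service cost with {A, C}: 309.
Adding B: each sensor cluster re-picks its cheapest; new service cost 237, saving 72.
Extra fixed cost: 27. Net change = 27 − 72 = -45.
(Totals: 383 → 338.)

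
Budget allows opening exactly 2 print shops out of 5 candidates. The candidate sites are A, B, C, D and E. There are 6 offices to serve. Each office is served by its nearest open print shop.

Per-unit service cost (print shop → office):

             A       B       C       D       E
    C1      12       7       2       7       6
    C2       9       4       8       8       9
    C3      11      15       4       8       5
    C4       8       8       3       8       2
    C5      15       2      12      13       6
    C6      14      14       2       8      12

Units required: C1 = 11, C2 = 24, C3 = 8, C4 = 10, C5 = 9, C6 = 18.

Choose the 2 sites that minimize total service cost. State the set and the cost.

With exactly 2 open, each office uses its cheapest among the chosen.
{B, C}: C1→C 2·11=22, C2→B 4·24=96, C3→C 4·8=32, C4→C 3·10=30, C5→B 2·9=18, C6→C 2·18=36. Service cost 234.
{C, E}: service cost 356
{A, C}: service cost 420
Among all 10 size-2 choices, {B, C} is lowest.

Choose B and C; total service cost 234.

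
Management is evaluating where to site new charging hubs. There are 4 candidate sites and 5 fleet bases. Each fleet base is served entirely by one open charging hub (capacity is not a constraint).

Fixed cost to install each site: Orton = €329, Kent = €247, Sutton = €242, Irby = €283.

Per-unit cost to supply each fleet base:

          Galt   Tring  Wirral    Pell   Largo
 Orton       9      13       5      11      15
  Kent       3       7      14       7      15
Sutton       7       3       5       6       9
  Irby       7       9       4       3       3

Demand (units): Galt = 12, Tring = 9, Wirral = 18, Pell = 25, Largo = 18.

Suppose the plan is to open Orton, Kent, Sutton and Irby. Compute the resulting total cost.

Total cost: 1365

Each fleet base is assigned to its cheapest site among the open ones.
{Orton, Kent, Sutton, Irby}: Galt→Kent 3·12=36, Tring→Sutton 3·9=27, Wirral→Irby 4·18=72, Pell→Irby 3·25=75, Largo→Irby 3·18=54. Service 264; fixed 1101; total 1365.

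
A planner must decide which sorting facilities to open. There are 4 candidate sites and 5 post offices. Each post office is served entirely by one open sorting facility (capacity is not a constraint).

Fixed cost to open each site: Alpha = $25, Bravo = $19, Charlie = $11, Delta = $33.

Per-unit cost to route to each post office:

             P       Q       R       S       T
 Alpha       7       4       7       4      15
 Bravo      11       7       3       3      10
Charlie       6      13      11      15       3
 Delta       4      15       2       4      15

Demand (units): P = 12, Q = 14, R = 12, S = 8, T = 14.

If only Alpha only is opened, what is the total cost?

Each post office is assigned to its cheapest site among the open ones.
{Alpha}: P→Alpha 7·12=84, Q→Alpha 4·14=56, R→Alpha 7·12=84, S→Alpha 4·8=32, T→Alpha 15·14=210. Service 466; fixed 25; total 491.

Total cost: 491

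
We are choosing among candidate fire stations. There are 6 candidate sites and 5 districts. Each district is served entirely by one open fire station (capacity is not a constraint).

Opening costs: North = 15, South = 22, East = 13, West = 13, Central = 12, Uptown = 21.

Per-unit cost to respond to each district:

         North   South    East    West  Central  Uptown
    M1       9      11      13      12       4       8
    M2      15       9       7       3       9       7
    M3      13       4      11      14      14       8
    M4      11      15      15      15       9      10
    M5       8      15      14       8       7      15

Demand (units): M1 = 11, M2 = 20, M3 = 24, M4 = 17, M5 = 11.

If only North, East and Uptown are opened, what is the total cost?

Total cost: 727

Each district is assigned to its cheapest site among the open ones.
{North, East, Uptown}: M1→Uptown 8·11=88, M2→East 7·20=140, M3→Uptown 8·24=192, M4→Uptown 10·17=170, M5→North 8·11=88. Service 678; fixed 49; total 727.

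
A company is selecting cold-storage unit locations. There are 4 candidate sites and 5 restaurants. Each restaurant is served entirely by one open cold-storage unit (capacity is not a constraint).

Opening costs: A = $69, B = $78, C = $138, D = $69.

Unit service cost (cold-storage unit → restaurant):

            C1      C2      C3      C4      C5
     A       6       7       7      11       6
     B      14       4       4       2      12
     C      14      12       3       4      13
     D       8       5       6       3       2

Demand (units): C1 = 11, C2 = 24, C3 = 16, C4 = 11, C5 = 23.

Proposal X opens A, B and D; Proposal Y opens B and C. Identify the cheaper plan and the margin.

Proposal X: {A, B, D}: C1→A 6·11=66, C2→B 4·24=96, C3→B 4·16=64, C4→B 2·11=22, C5→D 2·23=46. Service 294; fixed 216; total 510.
Proposal Y: {B, C}: C1→B 14·11=154, C2→B 4·24=96, C3→C 3·16=48, C4→B 2·11=22, C5→B 12·23=276. Service 596; fixed 216; total 812.
Difference: |510 − 812| = 302.

Proposal X is cheaper by 302.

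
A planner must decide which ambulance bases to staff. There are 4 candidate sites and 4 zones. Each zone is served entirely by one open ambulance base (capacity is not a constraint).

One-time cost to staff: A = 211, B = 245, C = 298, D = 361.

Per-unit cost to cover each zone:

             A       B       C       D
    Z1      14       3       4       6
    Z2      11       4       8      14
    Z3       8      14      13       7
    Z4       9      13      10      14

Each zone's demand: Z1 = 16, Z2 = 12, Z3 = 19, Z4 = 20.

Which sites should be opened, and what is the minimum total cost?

Open B only; minimum total cost 867.

For any fixed open set, each zone goes to its cheapest open site; total = fixed + service.
{B}: Z1→B 3·16=48, Z2→B 4·12=48, Z3→B 14·19=266, Z4→B 13·20=260. Service 622; fixed 245; total 867.
{A, B}: service 428 + fixed 456 = 884
{A}: service 688 + fixed 211 = 899
{A, B, C, D}: Z1→B 3·16=48, Z2→B 4·12=48, Z3→D 7·19=133, Z4→A 9·20=180. Service 409; fixed 1115; total 1524.
No other subset beats 867.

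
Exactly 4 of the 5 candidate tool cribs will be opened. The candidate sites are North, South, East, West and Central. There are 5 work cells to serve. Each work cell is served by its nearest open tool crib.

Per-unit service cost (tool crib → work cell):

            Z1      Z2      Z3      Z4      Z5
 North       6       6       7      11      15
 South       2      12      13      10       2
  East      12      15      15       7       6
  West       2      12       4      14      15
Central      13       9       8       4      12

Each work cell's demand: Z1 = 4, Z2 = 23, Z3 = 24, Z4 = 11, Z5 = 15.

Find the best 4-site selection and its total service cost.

Choose North, South, West and Central; total service cost 316.

With exactly 4 open, each work cell uses its cheapest among the chosen.
{North, South, West, Central}: Z1→South 2·4=8, Z2→North 6·23=138, Z3→West 4·24=96, Z4→Central 4·11=44, Z5→South 2·15=30. Service cost 316.
{North, South, East, West}: service cost 349
{North, East, West, Central}: service cost 376
Among all 5 size-4 choices, {North, South, West, Central} is lowest.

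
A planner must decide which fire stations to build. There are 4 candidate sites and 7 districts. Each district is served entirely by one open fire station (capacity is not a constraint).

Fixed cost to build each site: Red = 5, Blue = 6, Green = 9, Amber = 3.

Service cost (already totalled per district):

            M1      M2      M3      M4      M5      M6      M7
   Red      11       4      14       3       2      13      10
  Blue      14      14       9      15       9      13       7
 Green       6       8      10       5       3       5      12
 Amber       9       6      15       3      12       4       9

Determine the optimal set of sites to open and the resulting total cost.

For any fixed open set, each district goes to its cheapest open site; total = fixed + service.
{Red, Blue, Amber}: M1→Amber 9, M2→Red 4, M3→Blue 9, M4→Red 3, M5→Red 2, M6→Amber 4, M7→Blue 7. Service 38; fixed 14; total 52.
{Red, Amber}: service 45 + fixed 8 = 53
{Green, Amber}: service 41 + fixed 12 = 53
{Red, Blue, Green, Amber}: service 35 + fixed 23 = 58
No other subset beats 52.

Open Red, Blue and Amber; minimum total cost 52.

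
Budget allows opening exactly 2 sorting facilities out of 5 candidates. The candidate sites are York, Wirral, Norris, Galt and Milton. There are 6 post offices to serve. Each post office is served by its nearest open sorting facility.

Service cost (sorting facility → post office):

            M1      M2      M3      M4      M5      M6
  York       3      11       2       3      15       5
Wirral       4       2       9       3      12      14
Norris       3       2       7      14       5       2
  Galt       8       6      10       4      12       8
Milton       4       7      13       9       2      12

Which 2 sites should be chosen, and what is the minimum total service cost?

With exactly 2 open, each post office uses its cheapest among the chosen.
{York, Norris}: M1→York 3, M2→Norris 2, M3→York 2, M4→York 3, M5→Norris 5, M6→Norris 2. Service cost 17.
{York, Milton}: service cost 22
{Wirral, Norris}: service cost 22
Among all 10 size-2 choices, {York, Norris} is lowest.

Choose York and Norris; total service cost 17.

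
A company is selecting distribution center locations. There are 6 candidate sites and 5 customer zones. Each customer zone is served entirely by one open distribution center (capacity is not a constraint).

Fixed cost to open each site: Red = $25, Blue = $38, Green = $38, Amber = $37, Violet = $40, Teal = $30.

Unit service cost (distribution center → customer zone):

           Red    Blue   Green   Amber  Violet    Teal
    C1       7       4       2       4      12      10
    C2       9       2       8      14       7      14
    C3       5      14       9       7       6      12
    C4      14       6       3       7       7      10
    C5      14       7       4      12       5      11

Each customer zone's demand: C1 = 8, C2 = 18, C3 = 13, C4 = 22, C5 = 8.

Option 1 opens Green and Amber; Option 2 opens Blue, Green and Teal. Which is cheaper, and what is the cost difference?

Option 2 is cheaper by 51.

Option 1: {Green, Amber}: C1→Green 2·8=16, C2→Green 8·18=144, C3→Amber 7·13=91, C4→Green 3·22=66, C5→Green 4·8=32. Service 349; fixed 75; total 424.
Option 2: {Blue, Green, Teal}: C1→Green 2·8=16, C2→Blue 2·18=36, C3→Green 9·13=117, C4→Green 3·22=66, C5→Green 4·8=32. Service 267; fixed 106; total 373.
Difference: |424 − 373| = 51.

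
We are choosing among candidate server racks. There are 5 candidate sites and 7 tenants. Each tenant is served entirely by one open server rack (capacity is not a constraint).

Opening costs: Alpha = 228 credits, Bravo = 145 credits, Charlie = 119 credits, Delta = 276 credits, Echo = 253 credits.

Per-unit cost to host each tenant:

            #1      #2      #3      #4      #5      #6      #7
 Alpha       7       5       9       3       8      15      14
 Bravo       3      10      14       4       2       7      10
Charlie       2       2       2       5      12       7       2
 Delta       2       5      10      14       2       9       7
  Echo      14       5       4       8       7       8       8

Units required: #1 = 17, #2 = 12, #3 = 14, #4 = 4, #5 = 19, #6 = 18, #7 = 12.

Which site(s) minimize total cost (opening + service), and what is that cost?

For any fixed open set, each tenant goes to its cheapest open site; total = fixed + service.
{Bravo, Charlie}: #1→Charlie 2·17=34, #2→Charlie 2·12=24, #3→Charlie 2·14=28, #4→Bravo 4·4=16, #5→Bravo 2·19=38, #6→Bravo 7·18=126, #7→Charlie 2·12=24. Service 290; fixed 264; total 554.
{Charlie}: #1→Charlie 2·17=34, #2→Charlie 2·12=24, #3→Charlie 2·14=28, #4→Charlie 5·4=20, #5→Charlie 12·19=228, #6→Charlie 7·18=126, #7→Charlie 2·12=24. Service 484; fixed 119; total 603.
{Charlie, Delta}: #1→Charlie 2·17=34, #2→Charlie 2·12=24, #3→Charlie 2·14=28, #4→Charlie 5·4=20, #5→Delta 2·19=38, #6→Charlie 7·18=126, #7→Charlie 2·12=24. Service 294; fixed 395; total 689.
{Alpha, Bravo, Charlie, Delta, Echo}: service 286 + fixed 1021 = 1307
No other subset beats 554.

Open Bravo and Charlie; minimum total cost 554.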